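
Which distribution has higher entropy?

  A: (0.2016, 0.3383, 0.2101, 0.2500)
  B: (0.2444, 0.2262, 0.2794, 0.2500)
B

Both distributions are close to uniform, making this a harder comparison.

H(A) = 1.9676 bits
H(B) = 1.9958 bits

The distribution closer to uniform has higher entropy.
Answer: B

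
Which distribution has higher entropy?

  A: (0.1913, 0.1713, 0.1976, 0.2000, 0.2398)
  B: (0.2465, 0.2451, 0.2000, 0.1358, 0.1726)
A

Both distributions are close to uniform, making this a harder comparison.

H(A) = 2.3131 bits
H(B) = 2.2882 bits

The distribution closer to uniform has higher entropy.
Answer: A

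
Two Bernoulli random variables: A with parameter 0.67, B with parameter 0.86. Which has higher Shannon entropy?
A

For binary distributions, entropy is maximized at p=0.5 and decreases as p moves toward 0 or 1.

H(A) = H(0.67) = 0.9149 bits
H(B) = H(0.86) = 0.5842 bits

Distribution A (p=0.67) is closer to uniform (p=0.5), so it has higher entropy.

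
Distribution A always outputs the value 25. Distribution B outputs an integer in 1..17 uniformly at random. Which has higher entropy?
B

A is deterministic, so H(A) = 0. B is uniform over 17 outcomes, so H(B) = log₂(17) = 4.087 bits. Any distribution with genuine randomness has higher entropy than a deterministic one.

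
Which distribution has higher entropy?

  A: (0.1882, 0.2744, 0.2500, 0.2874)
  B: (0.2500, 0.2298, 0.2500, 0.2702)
B

Both distributions are close to uniform, making this a harder comparison.

H(A) = 1.9824 bits
H(B) = 1.9976 bits

The distribution closer to uniform has higher entropy.
Answer: B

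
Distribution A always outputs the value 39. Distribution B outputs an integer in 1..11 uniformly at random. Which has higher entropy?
B

A is deterministic, so H(A) = 0. B is uniform over 11 outcomes, so H(B) = log₂(11) = 3.459 bits. Any distribution with genuine randomness has higher entropy than a deterministic one.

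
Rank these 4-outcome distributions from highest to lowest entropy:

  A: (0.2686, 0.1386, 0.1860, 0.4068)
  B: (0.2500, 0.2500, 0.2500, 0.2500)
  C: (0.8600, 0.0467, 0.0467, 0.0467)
B > A > C

Key insight: Entropy is maximized by uniform distributions and minimized by concentrated distributions.

- Uniform distributions have maximum entropy log₂(4) = 2.0000 bits
- The more "peaked" or concentrated a distribution, the lower its entropy

Entropies:
  H(A) = 1.8837 bits
  H(B) = 2.0000 bits
  H(C) = 0.8061 bits

Ranking: B > A > C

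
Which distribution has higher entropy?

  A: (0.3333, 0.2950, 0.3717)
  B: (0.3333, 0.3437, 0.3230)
B

Both distributions are close to uniform, making this a harder comparison.

H(A) = 1.5786 bits
H(B) = 1.5845 bits

The distribution closer to uniform has higher entropy.
Answer: B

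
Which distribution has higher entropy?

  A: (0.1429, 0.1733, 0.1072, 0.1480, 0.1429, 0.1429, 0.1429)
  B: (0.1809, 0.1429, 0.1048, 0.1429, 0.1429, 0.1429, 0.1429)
A

Both distributions are close to uniform, making this a harder comparison.

H(A) = 2.7958 bits
H(B) = 2.7926 bits

The distribution closer to uniform has higher entropy.
Answer: A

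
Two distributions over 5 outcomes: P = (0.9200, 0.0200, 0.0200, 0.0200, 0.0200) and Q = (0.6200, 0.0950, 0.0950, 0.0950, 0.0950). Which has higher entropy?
Q

P is highly concentrated on one outcome (92%), making it nearly deterministic. Q spreads its mass more evenly (max 62%). The more spread-out distribution has higher entropy: H(P) ≈ 0.562 bits, H(Q) ≈ 1.718 bits.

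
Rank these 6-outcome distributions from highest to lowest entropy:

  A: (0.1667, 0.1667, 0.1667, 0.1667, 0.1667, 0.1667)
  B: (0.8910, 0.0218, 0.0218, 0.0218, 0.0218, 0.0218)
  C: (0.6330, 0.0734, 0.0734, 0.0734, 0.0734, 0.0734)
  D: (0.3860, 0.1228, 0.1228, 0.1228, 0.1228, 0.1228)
A > D > C > B

Key insight: Entropy is maximized by uniform distributions and minimized by concentrated distributions.

Entropies:
  H(A) = 2.5850 bits
  H(B) = 0.7500 bits
  H(C) = 1.8005 bits
  H(D) = 2.3878 bits

Ranking: A > D > C > B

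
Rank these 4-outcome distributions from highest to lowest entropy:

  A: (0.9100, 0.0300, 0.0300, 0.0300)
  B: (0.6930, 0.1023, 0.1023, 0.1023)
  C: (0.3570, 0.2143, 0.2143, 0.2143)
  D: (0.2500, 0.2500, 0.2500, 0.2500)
D > C > B > A

Key insight: Entropy is maximized by uniform distributions and minimized by concentrated distributions.

Entropies:
  H(A) = 0.5791 bits
  H(B) = 1.3763 bits
  H(C) = 1.9593 bits
  H(D) = 2.0000 bits

Ranking: D > C > B > A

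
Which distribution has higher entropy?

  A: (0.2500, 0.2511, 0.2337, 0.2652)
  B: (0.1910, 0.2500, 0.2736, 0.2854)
A

Both distributions are close to uniform, making this a harder comparison.

H(A) = 1.9986 bits
H(B) = 1.9840 bits

The distribution closer to uniform has higher entropy.
Answer: A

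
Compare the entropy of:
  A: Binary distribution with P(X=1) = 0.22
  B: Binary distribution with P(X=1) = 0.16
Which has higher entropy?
A

For binary distributions, entropy is maximized at p=0.5 and decreases as p moves toward 0 or 1.

H(A) = H(0.22) = 0.7602 bits
H(B) = H(0.16) = 0.6343 bits

Distribution A (p=0.22) is closer to uniform (p=0.5), so it has higher entropy.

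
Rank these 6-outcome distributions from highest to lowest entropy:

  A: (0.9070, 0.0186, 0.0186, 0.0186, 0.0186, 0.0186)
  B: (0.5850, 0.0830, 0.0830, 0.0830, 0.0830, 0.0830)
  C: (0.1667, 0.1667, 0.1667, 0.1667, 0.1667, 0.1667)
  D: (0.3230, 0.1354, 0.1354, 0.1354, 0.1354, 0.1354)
C > D > B > A

Key insight: Entropy is maximized by uniform distributions and minimized by concentrated distributions.

Entropies:
  H(A) = 0.6623 bits
  H(B) = 1.9427 bits
  H(C) = 2.5850 bits
  H(D) = 2.4796 bits

Ranking: C > D > B > A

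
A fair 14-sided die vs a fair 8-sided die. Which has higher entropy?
14-sided die

Both are uniform distributions; for uniform over n outcomes, H = log₂(n). H(14-sided) = log₂(14) = 3.807 bits and H(8-sided) = log₂(8) = 3.000 bits. More outcomes in a uniform distribution means higher entropy.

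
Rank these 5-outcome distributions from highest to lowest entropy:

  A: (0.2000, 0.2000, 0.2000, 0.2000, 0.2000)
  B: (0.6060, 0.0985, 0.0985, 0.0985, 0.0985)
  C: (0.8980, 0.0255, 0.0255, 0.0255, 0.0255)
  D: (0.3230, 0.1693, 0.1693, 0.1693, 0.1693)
A > D > B > C

Key insight: Entropy is maximized by uniform distributions and minimized by concentrated distributions.

Entropies:
  H(A) = 2.3219 bits
  H(B) = 1.7553 bits
  H(C) = 0.6793 bits
  H(D) = 2.2616 bits

Ranking: A > D > B > C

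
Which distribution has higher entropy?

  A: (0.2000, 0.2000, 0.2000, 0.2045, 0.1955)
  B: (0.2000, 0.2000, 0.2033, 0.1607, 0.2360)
A

Both distributions are close to uniform, making this a harder comparison.

H(A) = 2.3218 bits
H(B) = 2.3115 bits

The distribution closer to uniform has higher entropy.
Answer: A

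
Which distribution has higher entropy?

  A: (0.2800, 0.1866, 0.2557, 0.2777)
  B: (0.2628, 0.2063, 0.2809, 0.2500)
B

Both distributions are close to uniform, making this a harder comparison.

H(A) = 1.9825 bits
H(B) = 1.9910 bits

The distribution closer to uniform has higher entropy.
Answer: B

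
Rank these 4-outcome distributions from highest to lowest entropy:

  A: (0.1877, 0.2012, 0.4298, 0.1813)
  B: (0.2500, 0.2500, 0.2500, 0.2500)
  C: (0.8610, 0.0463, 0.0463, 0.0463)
B > A > C

Key insight: Entropy is maximized by uniform distributions and minimized by concentrated distributions.

- Uniform distributions have maximum entropy log₂(4) = 2.0000 bits
- The more "peaked" or concentrated a distribution, the lower its entropy

Entropies:
  H(A) = 1.8887 bits
  H(B) = 2.0000 bits
  H(C) = 0.8019 bits

Ranking: B > A > C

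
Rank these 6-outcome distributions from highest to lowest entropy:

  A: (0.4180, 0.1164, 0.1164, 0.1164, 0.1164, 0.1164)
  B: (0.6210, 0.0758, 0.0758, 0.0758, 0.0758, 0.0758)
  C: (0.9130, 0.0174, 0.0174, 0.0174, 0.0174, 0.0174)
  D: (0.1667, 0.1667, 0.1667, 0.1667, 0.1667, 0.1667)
D > A > B > C

Key insight: Entropy is maximized by uniform distributions and minimized by concentrated distributions.

Entropies:
  H(A) = 2.3319 bits
  H(B) = 1.8373 bits
  H(C) = 0.6284 bits
  H(D) = 2.5850 bits

Ranking: D > A > B > C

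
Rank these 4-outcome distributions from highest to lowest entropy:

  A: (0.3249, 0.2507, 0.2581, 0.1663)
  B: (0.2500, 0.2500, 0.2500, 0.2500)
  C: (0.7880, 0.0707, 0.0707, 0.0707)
B > A > C

Key insight: Entropy is maximized by uniform distributions and minimized by concentrated distributions.

- Uniform distributions have maximum entropy log₂(4) = 2.0000 bits
- The more "peaked" or concentrated a distribution, the lower its entropy

Entropies:
  H(A) = 1.9621 bits
  H(B) = 2.0000 bits
  H(C) = 1.0813 bits

Ranking: B > A > C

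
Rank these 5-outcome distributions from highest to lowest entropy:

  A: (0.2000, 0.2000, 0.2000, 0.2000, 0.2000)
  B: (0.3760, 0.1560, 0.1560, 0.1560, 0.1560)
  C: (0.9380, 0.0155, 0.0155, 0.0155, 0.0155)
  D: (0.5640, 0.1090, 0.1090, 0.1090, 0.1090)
A > B > D > C

Key insight: Entropy is maximized by uniform distributions and minimized by concentrated distributions.

Entropies:
  H(A) = 2.3219 bits
  H(B) = 2.2032 bits
  H(C) = 0.4593 bits
  H(D) = 1.8601 bits

Ranking: A > B > D > C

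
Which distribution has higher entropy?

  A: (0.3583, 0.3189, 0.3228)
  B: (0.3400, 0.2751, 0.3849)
A

Both distributions are close to uniform, making this a harder comparison.

H(A) = 1.5829 bits
H(B) = 1.5716 bits

The distribution closer to uniform has higher entropy.
Answer: A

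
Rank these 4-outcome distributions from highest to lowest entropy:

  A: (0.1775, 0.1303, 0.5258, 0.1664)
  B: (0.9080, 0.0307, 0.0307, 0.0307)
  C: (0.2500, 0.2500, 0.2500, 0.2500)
C > A > B

Key insight: Entropy is maximized by uniform distributions and minimized by concentrated distributions.

- Uniform distributions have maximum entropy log₂(4) = 2.0000 bits
- The more "peaked" or concentrated a distribution, the lower its entropy

Entropies:
  H(A) = 1.7439 bits
  H(B) = 0.5889 bits
  H(C) = 2.0000 bits

Ranking: C > A > B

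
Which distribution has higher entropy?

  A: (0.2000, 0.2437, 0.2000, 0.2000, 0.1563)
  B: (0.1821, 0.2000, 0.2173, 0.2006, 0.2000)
B

Both distributions are close to uniform, making this a harder comparison.

H(A) = 2.3081 bits
H(B) = 2.3197 bits

The distribution closer to uniform has higher entropy.
Answer: B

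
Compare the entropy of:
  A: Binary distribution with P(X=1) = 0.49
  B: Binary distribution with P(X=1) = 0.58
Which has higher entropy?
A

For binary distributions, entropy is maximized at p=0.5 and decreases as p moves toward 0 or 1.

H(A) = H(0.49) = 0.9997 bits
H(B) = H(0.58) = 0.9815 bits

Distribution A (p=0.49) is closer to uniform (p=0.5), so it has higher entropy.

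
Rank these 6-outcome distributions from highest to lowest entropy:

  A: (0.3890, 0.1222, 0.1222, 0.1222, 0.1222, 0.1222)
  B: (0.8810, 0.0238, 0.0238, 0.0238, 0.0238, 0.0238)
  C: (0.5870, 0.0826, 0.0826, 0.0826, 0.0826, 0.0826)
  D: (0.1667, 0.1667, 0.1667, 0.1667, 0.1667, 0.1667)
D > A > C > B

Key insight: Entropy is maximized by uniform distributions and minimized by concentrated distributions.

Entropies:
  H(A) = 2.3828 bits
  H(B) = 0.8028 bits
  H(C) = 1.9370 bits
  H(D) = 2.5850 bits

Ranking: D > A > C > B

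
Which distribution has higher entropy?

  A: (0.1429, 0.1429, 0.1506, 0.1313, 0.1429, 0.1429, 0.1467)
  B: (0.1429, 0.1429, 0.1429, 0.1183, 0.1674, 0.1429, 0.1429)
A

Both distributions are close to uniform, making this a harder comparison.

H(A) = 2.8063 bits
H(B) = 2.8012 bits

The distribution closer to uniform has higher entropy.
Answer: A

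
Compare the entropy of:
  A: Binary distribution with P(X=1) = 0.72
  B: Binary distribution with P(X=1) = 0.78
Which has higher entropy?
A

For binary distributions, entropy is maximized at p=0.5 and decreases as p moves toward 0 or 1.

H(A) = H(0.72) = 0.8555 bits
H(B) = H(0.78) = 0.7602 bits

Distribution A (p=0.72) is closer to uniform (p=0.5), so it has higher entropy.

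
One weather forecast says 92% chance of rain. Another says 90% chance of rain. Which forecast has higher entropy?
90% forecast

Treat each forecast as a Bernoulli distribution. Binary entropy is maximized at p=0.5 and falls off symmetrically toward 0 or 1. The 90% forecast is closer to 50%, so it is more uncertain. H(92%) ≈ 0.402 bits, H(90%) ≈ 0.469 bits.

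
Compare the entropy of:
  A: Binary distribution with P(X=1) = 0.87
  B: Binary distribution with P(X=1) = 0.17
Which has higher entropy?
B

For binary distributions, entropy is maximized at p=0.5 and decreases as p moves toward 0 or 1.

H(A) = H(0.87) = 0.5574 bits
H(B) = H(0.17) = 0.6577 bits

Distribution B (p=0.17) is closer to uniform (p=0.5), so it has higher entropy.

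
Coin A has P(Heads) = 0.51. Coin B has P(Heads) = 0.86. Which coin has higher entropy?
A

For binary distributions, entropy is maximized at p=0.5 and decreases as p moves toward 0 or 1.

H(A) = H(0.51) = 0.9997 bits
H(B) = H(0.86) = 0.5842 bits

Distribution A (p=0.51) is closer to uniform (p=0.5), so it has higher entropy.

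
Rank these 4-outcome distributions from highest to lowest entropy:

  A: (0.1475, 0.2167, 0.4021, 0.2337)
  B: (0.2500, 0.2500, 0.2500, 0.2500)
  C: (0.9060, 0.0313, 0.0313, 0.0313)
B > A > C

Key insight: Entropy is maximized by uniform distributions and minimized by concentrated distributions.

- Uniform distributions have maximum entropy log₂(4) = 2.0000 bits
- The more "peaked" or concentrated a distribution, the lower its entropy

Entropies:
  H(A) = 1.9040 bits
  H(B) = 2.0000 bits
  H(C) = 0.5987 bits

Ranking: B > A > C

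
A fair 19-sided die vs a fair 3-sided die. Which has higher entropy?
19-sided die

Both are uniform distributions; for uniform over n outcomes, H = log₂(n). H(19-sided) = log₂(19) = 4.248 bits and H(3-sided) = log₂(3) = 1.585 bits. More outcomes in a uniform distribution means higher entropy.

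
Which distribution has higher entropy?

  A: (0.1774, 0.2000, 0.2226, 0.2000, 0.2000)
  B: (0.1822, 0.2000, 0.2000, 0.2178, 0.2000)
B

Both distributions are close to uniform, making this a harder comparison.

H(A) = 2.3182 bits
H(B) = 2.3196 bits

The distribution closer to uniform has higher entropy.
Answer: B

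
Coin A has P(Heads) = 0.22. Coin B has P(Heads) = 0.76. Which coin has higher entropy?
B

For binary distributions, entropy is maximized at p=0.5 and decreases as p moves toward 0 or 1.

H(A) = H(0.22) = 0.7602 bits
H(B) = H(0.76) = 0.7950 bits

Distribution B (p=0.76) is closer to uniform (p=0.5), so it has higher entropy.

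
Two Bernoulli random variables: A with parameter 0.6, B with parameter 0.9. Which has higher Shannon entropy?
A

For binary distributions, entropy is maximized at p=0.5 and decreases as p moves toward 0 or 1.

H(A) = H(0.6) = 0.9710 bits
H(B) = H(0.9) = 0.4690 bits

Distribution A (p=0.6) is closer to uniform (p=0.5), so it has higher entropy.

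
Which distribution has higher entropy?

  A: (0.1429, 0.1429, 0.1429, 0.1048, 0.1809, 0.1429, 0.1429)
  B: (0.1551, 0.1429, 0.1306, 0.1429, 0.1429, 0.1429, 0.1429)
B

Both distributions are close to uniform, making this a harder comparison.

H(A) = 2.7925 bits
H(B) = 2.8058 bits

The distribution closer to uniform has higher entropy.
Answer: B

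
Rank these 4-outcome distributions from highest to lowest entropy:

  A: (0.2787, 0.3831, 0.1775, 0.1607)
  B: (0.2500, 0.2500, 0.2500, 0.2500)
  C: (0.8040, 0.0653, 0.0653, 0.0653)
B > A > C

Key insight: Entropy is maximized by uniform distributions and minimized by concentrated distributions.

- Uniform distributions have maximum entropy log₂(4) = 2.0000 bits
- The more "peaked" or concentrated a distribution, the lower its entropy

Entropies:
  H(A) = 1.9106 bits
  H(B) = 2.0000 bits
  H(C) = 1.0245 bits

Ranking: B > A > C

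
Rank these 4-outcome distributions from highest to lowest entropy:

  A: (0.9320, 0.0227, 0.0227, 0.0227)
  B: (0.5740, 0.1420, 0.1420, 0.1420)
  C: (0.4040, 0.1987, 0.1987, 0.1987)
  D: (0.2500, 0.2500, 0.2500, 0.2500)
D > C > B > A

Key insight: Entropy is maximized by uniform distributions and minimized by concentrated distributions.

Entropies:
  H(A) = 0.4662 bits
  H(B) = 1.6593 bits
  H(C) = 1.9179 bits
  H(D) = 2.0000 bits

Ranking: D > C > B > A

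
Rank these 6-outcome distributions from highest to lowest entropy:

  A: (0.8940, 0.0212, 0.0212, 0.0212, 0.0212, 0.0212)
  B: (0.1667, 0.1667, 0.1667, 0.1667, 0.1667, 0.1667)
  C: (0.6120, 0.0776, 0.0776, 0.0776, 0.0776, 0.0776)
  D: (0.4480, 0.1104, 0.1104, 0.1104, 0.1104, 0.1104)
B > D > C > A

Key insight: Entropy is maximized by uniform distributions and minimized by concentrated distributions.

Entropies:
  H(A) = 0.7339 bits
  H(B) = 2.5850 bits
  H(C) = 1.8644 bits
  H(D) = 2.2739 bits

Ranking: B > D > C > A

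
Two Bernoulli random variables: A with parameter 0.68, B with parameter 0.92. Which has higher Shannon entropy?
A

For binary distributions, entropy is maximized at p=0.5 and decreases as p moves toward 0 or 1.

H(A) = H(0.68) = 0.9044 bits
H(B) = H(0.92) = 0.4022 bits

Distribution A (p=0.68) is closer to uniform (p=0.5), so it has higher entropy.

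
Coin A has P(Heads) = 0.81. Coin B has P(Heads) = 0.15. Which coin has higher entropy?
A

For binary distributions, entropy is maximized at p=0.5 and decreases as p moves toward 0 or 1.

H(A) = H(0.81) = 0.7015 bits
H(B) = H(0.15) = 0.6098 bits

Distribution A (p=0.81) is closer to uniform (p=0.5), so it has higher entropy.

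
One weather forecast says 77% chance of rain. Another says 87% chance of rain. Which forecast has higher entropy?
77% forecast

Treat each forecast as a Bernoulli distribution. Binary entropy is maximized at p=0.5 and falls off symmetrically toward 0 or 1. The 77% forecast is closer to 50%, so it is more uncertain. H(77%) ≈ 0.778 bits, H(87%) ≈ 0.557 bits.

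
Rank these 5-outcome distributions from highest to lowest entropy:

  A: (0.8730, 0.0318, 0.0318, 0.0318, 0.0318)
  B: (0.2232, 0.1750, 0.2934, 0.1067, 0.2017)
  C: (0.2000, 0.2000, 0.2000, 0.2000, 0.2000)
C > B > A

Key insight: Entropy is maximized by uniform distributions and minimized by concentrated distributions.

- Uniform distributions have maximum entropy log₂(5) = 2.3219 bits
- The more "peaked" or concentrated a distribution, the lower its entropy

Entropies:
  H(A) = 0.8032 bits
  H(B) = 2.2523 bits
  H(C) = 2.3219 bits

Ranking: C > B > A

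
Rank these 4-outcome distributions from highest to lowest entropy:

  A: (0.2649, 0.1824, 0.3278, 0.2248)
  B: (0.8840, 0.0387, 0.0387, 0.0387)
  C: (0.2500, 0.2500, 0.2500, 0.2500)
C > A > B

Key insight: Entropy is maximized by uniform distributions and minimized by concentrated distributions.

- Uniform distributions have maximum entropy log₂(4) = 2.0000 bits
- The more "peaked" or concentrated a distribution, the lower its entropy

Entropies:
  H(A) = 1.9670 bits
  H(B) = 0.7016 bits
  H(C) = 2.0000 bits

Ranking: C > A > B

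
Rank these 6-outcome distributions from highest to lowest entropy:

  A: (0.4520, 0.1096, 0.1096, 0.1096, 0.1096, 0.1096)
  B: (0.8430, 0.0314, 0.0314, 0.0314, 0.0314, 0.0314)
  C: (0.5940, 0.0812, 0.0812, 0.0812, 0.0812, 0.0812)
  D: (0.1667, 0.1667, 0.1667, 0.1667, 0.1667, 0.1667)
D > A > C > B

Key insight: Entropy is maximized by uniform distributions and minimized by concentrated distributions.

Entropies:
  H(A) = 2.2658 bits
  H(B) = 0.9916 bits
  H(C) = 1.9171 bits
  H(D) = 2.5850 bits

Ranking: D > A > C > B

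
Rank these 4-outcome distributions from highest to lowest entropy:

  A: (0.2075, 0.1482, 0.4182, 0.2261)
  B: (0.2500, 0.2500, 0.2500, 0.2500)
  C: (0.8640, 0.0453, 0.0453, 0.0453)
B > A > C

Key insight: Entropy is maximized by uniform distributions and minimized by concentrated distributions.

- Uniform distributions have maximum entropy log₂(4) = 2.0000 bits
- The more "peaked" or concentrated a distribution, the lower its entropy

Entropies:
  H(A) = 1.8900 bits
  H(B) = 2.0000 bits
  H(C) = 0.7892 bits

Ranking: B > A > C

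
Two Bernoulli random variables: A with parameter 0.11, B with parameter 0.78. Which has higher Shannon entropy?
B

For binary distributions, entropy is maximized at p=0.5 and decreases as p moves toward 0 or 1.

H(A) = H(0.11) = 0.4999 bits
H(B) = H(0.78) = 0.7602 bits

Distribution B (p=0.78) is closer to uniform (p=0.5), so it has higher entropy.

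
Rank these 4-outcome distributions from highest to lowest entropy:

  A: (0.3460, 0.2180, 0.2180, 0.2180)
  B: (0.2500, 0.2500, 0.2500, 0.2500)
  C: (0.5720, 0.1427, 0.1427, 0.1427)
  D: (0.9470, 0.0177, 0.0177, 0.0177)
B > A > C > D

Key insight: Entropy is maximized by uniform distributions and minimized by concentrated distributions.

Entropies:
  H(A) = 1.9670 bits
  H(B) = 2.0000 bits
  H(C) = 1.6634 bits
  H(D) = 0.3830 bits

Ranking: B > A > C > D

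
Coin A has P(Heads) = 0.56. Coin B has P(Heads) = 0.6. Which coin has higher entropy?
A

For binary distributions, entropy is maximized at p=0.5 and decreases as p moves toward 0 or 1.

H(A) = H(0.56) = 0.9896 bits
H(B) = H(0.6) = 0.9710 bits

Distribution A (p=0.56) is closer to uniform (p=0.5), so it has higher entropy.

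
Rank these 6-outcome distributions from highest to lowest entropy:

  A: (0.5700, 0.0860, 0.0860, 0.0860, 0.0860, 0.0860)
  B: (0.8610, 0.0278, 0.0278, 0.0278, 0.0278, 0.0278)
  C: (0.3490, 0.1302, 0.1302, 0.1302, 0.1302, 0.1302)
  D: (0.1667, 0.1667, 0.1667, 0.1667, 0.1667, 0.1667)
D > C > A > B

Key insight: Entropy is maximized by uniform distributions and minimized by concentrated distributions.

Entropies:
  H(A) = 1.9842 bits
  H(B) = 0.9044 bits
  H(C) = 2.4447 bits
  H(D) = 2.5850 bits

Ranking: D > C > A > B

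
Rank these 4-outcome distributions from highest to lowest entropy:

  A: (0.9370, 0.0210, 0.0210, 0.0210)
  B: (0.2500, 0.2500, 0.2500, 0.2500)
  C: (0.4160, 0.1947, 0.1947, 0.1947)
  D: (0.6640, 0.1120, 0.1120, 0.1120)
B > C > D > A

Key insight: Entropy is maximized by uniform distributions and minimized by concentrated distributions.

Entropies:
  H(A) = 0.4391 bits
  H(B) = 2.0000 bits
  H(C) = 1.9052 bits
  H(D) = 1.4535 bits

Ranking: B > C > D > A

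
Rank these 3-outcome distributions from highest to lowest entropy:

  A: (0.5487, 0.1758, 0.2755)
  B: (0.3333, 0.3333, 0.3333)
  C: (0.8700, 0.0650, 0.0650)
B > A > C

Key insight: Entropy is maximized by uniform distributions and minimized by concentrated distributions.

- Uniform distributions have maximum entropy log₂(3) = 1.5850 bits
- The more "peaked" or concentrated a distribution, the lower its entropy

Entropies:
  H(A) = 1.4284 bits
  H(B) = 1.5850 bits
  H(C) = 0.6874 bits

Ranking: B > A > C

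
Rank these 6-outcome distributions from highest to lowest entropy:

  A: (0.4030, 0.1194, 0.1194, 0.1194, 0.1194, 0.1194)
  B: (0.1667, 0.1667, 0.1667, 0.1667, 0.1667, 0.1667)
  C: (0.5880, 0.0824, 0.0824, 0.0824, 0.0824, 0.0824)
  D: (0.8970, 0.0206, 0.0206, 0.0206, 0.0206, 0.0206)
B > A > C > D

Key insight: Entropy is maximized by uniform distributions and minimized by concentrated distributions.

Entropies:
  H(A) = 2.3589 bits
  H(B) = 2.5850 bits
  H(C) = 1.9342 bits
  H(D) = 0.7176 bits

Ranking: B > A > C > D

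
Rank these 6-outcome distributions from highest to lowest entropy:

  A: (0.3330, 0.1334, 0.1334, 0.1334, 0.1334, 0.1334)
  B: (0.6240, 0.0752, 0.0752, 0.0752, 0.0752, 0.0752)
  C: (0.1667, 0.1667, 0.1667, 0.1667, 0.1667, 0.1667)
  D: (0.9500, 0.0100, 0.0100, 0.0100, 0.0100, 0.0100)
C > A > B > D

Key insight: Entropy is maximized by uniform distributions and minimized by concentrated distributions.

Entropies:
  H(A) = 2.4667 bits
  H(B) = 1.8282 bits
  H(C) = 2.5850 bits
  H(D) = 0.4025 bits

Ranking: C > A > B > D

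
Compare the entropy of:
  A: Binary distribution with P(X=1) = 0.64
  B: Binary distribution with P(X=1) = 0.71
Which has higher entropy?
A

For binary distributions, entropy is maximized at p=0.5 and decreases as p moves toward 0 or 1.

H(A) = H(0.64) = 0.9427 bits
H(B) = H(0.71) = 0.8687 bits

Distribution A (p=0.64) is closer to uniform (p=0.5), so it has higher entropy.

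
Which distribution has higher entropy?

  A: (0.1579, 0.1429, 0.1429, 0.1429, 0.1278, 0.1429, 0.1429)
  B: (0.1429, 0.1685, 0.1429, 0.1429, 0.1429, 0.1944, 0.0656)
A

Both distributions are close to uniform, making this a harder comparison.

H(A) = 2.8051 bits
H(B) = 2.7544 bits

The distribution closer to uniform has higher entropy.
Answer: A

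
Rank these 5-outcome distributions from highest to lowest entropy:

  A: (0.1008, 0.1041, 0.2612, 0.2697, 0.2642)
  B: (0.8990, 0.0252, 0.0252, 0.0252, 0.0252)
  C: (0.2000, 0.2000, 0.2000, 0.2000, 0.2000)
C > A > B

Key insight: Entropy is maximized by uniform distributions and minimized by concentrated distributions.

- Uniform distributions have maximum entropy log₂(5) = 2.3219 bits
- The more "peaked" or concentrated a distribution, the lower its entropy

Entropies:
  H(A) = 2.1965 bits
  H(B) = 0.6742 bits
  H(C) = 2.3219 bits

Ranking: C > A > B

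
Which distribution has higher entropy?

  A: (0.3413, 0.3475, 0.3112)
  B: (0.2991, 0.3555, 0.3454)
A

Both distributions are close to uniform, making this a harder comparison.

H(A) = 1.5833 bits
H(B) = 1.5810 bits

The distribution closer to uniform has higher entropy.
Answer: A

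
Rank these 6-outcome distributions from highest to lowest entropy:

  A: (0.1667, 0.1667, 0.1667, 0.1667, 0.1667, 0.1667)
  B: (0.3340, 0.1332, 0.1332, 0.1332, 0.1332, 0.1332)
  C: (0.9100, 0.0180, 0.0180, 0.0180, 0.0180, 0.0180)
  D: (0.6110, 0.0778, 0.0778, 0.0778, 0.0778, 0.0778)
A > B > D > C

Key insight: Entropy is maximized by uniform distributions and minimized by concentrated distributions.

Entropies:
  H(A) = 2.5850 bits
  H(B) = 2.4654 bits
  H(C) = 0.6454 bits
  H(D) = 1.8674 bits

Ranking: A > B > D > C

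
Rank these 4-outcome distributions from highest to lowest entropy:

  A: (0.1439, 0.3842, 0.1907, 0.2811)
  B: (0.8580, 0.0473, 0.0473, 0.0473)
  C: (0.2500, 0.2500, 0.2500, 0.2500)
C > A > B

Key insight: Entropy is maximized by uniform distributions and minimized by concentrated distributions.

- Uniform distributions have maximum entropy log₂(4) = 2.0000 bits
- The more "peaked" or concentrated a distribution, the lower its entropy

Entropies:
  H(A) = 1.9033 bits
  H(B) = 0.8145 bits
  H(C) = 2.0000 bits

Ranking: C > A > B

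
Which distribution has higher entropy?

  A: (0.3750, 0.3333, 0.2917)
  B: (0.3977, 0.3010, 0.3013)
A

Both distributions are close to uniform, making this a harder comparison.

H(A) = 1.5774 bits
H(B) = 1.5719 bits

The distribution closer to uniform has higher entropy.
Answer: A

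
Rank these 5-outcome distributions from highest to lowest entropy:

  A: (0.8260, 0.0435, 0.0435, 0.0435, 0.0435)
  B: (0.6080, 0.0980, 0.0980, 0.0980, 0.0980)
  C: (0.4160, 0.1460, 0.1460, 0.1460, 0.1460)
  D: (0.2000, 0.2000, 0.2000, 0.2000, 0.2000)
D > C > B > A

Key insight: Entropy is maximized by uniform distributions and minimized by concentrated distributions.

Entropies:
  H(A) = 1.0148 bits
  H(B) = 1.7501 bits
  H(C) = 2.1475 bits
  H(D) = 2.3219 bits

Ranking: D > C > B > A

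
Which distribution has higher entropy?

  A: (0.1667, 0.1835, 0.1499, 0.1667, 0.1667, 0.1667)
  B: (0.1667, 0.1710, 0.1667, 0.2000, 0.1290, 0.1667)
A

Both distributions are close to uniform, making this a harder comparison.

H(A) = 2.5825 bits
H(B) = 2.5737 bits

The distribution closer to uniform has higher entropy.
Answer: A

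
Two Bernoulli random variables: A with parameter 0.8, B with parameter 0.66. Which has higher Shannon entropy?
B

For binary distributions, entropy is maximized at p=0.5 and decreases as p moves toward 0 or 1.

H(A) = H(0.8) = 0.7219 bits
H(B) = H(0.66) = 0.9248 bits

Distribution B (p=0.66) is closer to uniform (p=0.5), so it has higher entropy.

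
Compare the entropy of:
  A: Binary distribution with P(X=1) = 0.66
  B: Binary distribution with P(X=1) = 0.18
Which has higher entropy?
A

For binary distributions, entropy is maximized at p=0.5 and decreases as p moves toward 0 or 1.

H(A) = H(0.66) = 0.9248 bits
H(B) = H(0.18) = 0.6801 bits

Distribution A (p=0.66) is closer to uniform (p=0.5), so it has higher entropy.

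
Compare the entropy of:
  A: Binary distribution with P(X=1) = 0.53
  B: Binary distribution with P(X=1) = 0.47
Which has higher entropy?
Equal

For binary distributions, entropy is maximized at p=0.5 and decreases as p moves toward 0 or 1.

H(A) = H(0.53) = 0.9974 bits
H(B) = H(0.47) = 0.9974 bits

Both distributions are equally far from uniform (|0.53-0.5| = |0.47-0.5|), so they have the same entropy.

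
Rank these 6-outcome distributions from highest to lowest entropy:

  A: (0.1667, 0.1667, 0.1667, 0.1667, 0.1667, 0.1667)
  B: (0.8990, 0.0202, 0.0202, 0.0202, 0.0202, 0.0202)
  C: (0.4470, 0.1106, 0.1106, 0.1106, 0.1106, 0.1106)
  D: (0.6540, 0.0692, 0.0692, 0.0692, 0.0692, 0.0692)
A > C > D > B

Key insight: Entropy is maximized by uniform distributions and minimized by concentrated distributions.

Entropies:
  H(A) = 2.5850 bits
  H(B) = 0.7067 bits
  H(C) = 2.2759 bits
  H(D) = 1.7338 bits

Ranking: A > C > D > B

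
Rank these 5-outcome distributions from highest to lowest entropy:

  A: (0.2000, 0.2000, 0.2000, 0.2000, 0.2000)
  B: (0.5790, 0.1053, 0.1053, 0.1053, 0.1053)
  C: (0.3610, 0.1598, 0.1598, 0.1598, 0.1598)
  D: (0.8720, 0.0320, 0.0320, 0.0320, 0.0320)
A > C > B > D

Key insight: Entropy is maximized by uniform distributions and minimized by concentrated distributions.

Entropies:
  H(A) = 2.3219 bits
  H(B) = 1.8239 bits
  H(C) = 2.2215 bits
  H(D) = 0.8079 bits

Ranking: A > C > B > D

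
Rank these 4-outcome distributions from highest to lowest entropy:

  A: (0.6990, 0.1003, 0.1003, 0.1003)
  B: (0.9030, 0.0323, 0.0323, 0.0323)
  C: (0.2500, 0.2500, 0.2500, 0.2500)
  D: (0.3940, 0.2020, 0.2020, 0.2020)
C > D > A > B

Key insight: Entropy is maximized by uniform distributions and minimized by concentrated distributions.

Entropies:
  H(A) = 1.3596 bits
  H(B) = 0.6132 bits
  H(C) = 2.0000 bits
  H(D) = 1.9278 bits

Ranking: C > D > A > B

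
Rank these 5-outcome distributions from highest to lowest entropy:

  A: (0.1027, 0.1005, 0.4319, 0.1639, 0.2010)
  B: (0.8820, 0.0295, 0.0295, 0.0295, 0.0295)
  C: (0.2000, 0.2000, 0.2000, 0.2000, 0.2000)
C > A > B

Key insight: Entropy is maximized by uniform distributions and minimized by concentrated distributions.

- Uniform distributions have maximum entropy log₂(5) = 2.3219 bits
- The more "peaked" or concentrated a distribution, the lower its entropy

Entropies:
  H(A) = 2.0864 bits
  H(B) = 0.7596 bits
  H(C) = 2.3219 bits

Ranking: C > A > B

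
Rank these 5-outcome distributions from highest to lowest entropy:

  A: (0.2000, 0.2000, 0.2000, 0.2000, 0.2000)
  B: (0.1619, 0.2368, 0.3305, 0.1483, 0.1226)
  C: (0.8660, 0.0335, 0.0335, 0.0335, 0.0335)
A > B > C

Key insight: Entropy is maximized by uniform distributions and minimized by concentrated distributions.

- Uniform distributions have maximum entropy log₂(5) = 2.3219 bits
- The more "peaked" or concentrated a distribution, the lower its entropy

Entropies:
  H(A) = 2.3219 bits
  H(B) = 2.2248 bits
  H(C) = 0.8363 bits

Ranking: A > B > C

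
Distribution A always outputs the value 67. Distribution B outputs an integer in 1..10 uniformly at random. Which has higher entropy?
B

A is deterministic, so H(A) = 0. B is uniform over 10 outcomes, so H(B) = log₂(10) = 3.322 bits. Any distribution with genuine randomness has higher entropy than a deterministic one.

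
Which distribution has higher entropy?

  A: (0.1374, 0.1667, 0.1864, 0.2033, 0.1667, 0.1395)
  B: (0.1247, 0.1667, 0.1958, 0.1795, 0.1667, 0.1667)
B

Both distributions are close to uniform, making this a harder comparison.

H(A) = 2.5706 bits
H(B) = 2.5724 bits

The distribution closer to uniform has higher entropy.
Answer: B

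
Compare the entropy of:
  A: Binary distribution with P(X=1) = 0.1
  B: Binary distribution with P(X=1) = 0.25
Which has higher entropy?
B

For binary distributions, entropy is maximized at p=0.5 and decreases as p moves toward 0 or 1.

H(A) = H(0.1) = 0.4690 bits
H(B) = H(0.25) = 0.8113 bits

Distribution B (p=0.25) is closer to uniform (p=0.5), so it has higher entropy.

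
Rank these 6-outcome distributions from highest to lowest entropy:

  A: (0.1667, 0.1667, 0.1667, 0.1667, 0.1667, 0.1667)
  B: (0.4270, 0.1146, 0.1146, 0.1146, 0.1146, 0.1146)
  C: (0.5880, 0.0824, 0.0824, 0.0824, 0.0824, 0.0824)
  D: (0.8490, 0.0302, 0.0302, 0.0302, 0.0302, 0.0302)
A > B > C > D

Key insight: Entropy is maximized by uniform distributions and minimized by concentrated distributions.

Entropies:
  H(A) = 2.5850 bits
  H(B) = 2.3150 bits
  H(C) = 1.9342 bits
  H(D) = 0.9629 bits

Ranking: A > B > C > D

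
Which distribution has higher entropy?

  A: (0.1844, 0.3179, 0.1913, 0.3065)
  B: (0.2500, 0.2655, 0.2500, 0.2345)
B

Both distributions are close to uniform, making this a harder comparison.

H(A) = 1.9546 bits
H(B) = 1.9986 bits

The distribution closer to uniform has higher entropy.
Answer: B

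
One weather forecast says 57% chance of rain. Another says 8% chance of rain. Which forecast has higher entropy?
57% forecast

Treat each forecast as a Bernoulli distribution. Binary entropy is maximized at p=0.5 and falls off symmetrically toward 0 or 1. The 57% forecast is closer to 50%, so it is more uncertain. H(57%) ≈ 0.986 bits, H(8%) ≈ 0.402 bits.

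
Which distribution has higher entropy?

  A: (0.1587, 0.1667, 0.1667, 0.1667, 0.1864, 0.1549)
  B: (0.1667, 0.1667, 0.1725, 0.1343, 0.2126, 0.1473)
A

Both distributions are close to uniform, making this a harder comparison.

H(A) = 2.5824 bits
H(B) = 2.5699 bits

The distribution closer to uniform has higher entropy.
Answer: A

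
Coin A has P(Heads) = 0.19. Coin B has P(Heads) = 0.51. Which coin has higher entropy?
B

For binary distributions, entropy is maximized at p=0.5 and decreases as p moves toward 0 or 1.

H(A) = H(0.19) = 0.7015 bits
H(B) = H(0.51) = 0.9997 bits

Distribution B (p=0.51) is closer to uniform (p=0.5), so it has higher entropy.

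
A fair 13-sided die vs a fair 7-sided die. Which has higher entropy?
13-sided die

Both are uniform distributions; for uniform over n outcomes, H = log₂(n). H(13-sided) = log₂(13) = 3.700 bits and H(7-sided) = log₂(7) = 2.807 bits. More outcomes in a uniform distribution means higher entropy.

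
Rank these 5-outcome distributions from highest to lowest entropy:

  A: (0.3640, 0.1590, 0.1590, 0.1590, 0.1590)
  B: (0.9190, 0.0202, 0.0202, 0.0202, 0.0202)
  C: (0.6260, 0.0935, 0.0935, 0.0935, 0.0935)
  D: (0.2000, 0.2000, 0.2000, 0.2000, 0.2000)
D > A > C > B

Key insight: Entropy is maximized by uniform distributions and minimized by concentrated distributions.

Entropies:
  H(A) = 2.2180 bits
  H(B) = 0.5677 bits
  H(C) = 1.7017 bits
  H(D) = 2.3219 bits

Ranking: D > A > C > B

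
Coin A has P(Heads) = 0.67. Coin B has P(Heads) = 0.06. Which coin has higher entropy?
A

For binary distributions, entropy is maximized at p=0.5 and decreases as p moves toward 0 or 1.

H(A) = H(0.67) = 0.9149 bits
H(B) = H(0.06) = 0.3274 bits

Distribution A (p=0.67) is closer to uniform (p=0.5), so it has higher entropy.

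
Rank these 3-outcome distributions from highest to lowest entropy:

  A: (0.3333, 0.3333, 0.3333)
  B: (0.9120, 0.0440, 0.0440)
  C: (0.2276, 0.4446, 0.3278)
A > C > B

Key insight: Entropy is maximized by uniform distributions and minimized by concentrated distributions.

- Uniform distributions have maximum entropy log₂(3) = 1.5850 bits
- The more "peaked" or concentrated a distribution, the lower its entropy

Entropies:
  H(A) = 1.5850 bits
  H(B) = 0.5178 bits
  H(C) = 1.5334 bits

Ranking: A > C > B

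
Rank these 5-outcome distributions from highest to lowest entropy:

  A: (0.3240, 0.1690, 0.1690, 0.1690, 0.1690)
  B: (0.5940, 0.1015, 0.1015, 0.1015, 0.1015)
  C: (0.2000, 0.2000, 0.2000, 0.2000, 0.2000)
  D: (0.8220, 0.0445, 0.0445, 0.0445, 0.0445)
C > A > B > D

Key insight: Entropy is maximized by uniform distributions and minimized by concentrated distributions.

Entropies:
  H(A) = 2.2607 bits
  H(B) = 1.7864 bits
  H(C) = 2.3219 bits
  H(D) = 1.0317 bits

Ranking: C > A > B > D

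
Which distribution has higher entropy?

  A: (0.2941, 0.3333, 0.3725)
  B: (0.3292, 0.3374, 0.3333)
B

Both distributions are close to uniform, making this a harder comparison.

H(A) = 1.5783 bits
H(B) = 1.5849 bits

The distribution closer to uniform has higher entropy.
Answer: B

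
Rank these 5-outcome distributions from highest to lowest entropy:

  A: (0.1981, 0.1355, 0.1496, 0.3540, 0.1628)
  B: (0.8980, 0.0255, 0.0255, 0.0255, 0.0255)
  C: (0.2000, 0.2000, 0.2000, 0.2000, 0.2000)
C > A > B

Key insight: Entropy is maximized by uniform distributions and minimized by concentrated distributions.

- Uniform distributions have maximum entropy log₂(5) = 2.3219 bits
- The more "peaked" or concentrated a distribution, the lower its entropy

Entropies:
  H(A) = 2.2201 bits
  H(B) = 0.6793 bits
  H(C) = 2.3219 bits

Ranking: C > A > B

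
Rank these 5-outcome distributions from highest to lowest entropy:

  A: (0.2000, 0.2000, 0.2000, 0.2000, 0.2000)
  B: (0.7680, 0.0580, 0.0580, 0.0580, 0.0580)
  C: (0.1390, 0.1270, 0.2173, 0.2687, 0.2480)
A > C > B

Key insight: Entropy is maximized by uniform distributions and minimized by concentrated distributions.

- Uniform distributions have maximum entropy log₂(5) = 2.3219 bits
- The more "peaked" or concentrated a distribution, the lower its entropy

Entropies:
  H(A) = 2.3219 bits
  H(B) = 1.2455 bits
  H(C) = 2.2606 bits

Ranking: A > C > B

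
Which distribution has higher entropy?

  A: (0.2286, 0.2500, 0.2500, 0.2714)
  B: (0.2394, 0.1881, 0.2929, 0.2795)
A

Both distributions are close to uniform, making this a harder comparison.

H(A) = 1.9973 bits
H(B) = 1.9801 bits

The distribution closer to uniform has higher entropy.
Answer: A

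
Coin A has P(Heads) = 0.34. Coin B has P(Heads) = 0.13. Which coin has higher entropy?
A

For binary distributions, entropy is maximized at p=0.5 and decreases as p moves toward 0 or 1.

H(A) = H(0.34) = 0.9248 bits
H(B) = H(0.13) = 0.5574 bits

Distribution A (p=0.34) is closer to uniform (p=0.5), so it has higher entropy.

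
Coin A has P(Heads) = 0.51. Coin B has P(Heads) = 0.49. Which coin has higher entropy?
Equal

For binary distributions, entropy is maximized at p=0.5 and decreases as p moves toward 0 or 1.

H(A) = H(0.51) = 0.9997 bits
H(B) = H(0.49) = 0.9997 bits

Both distributions are equally far from uniform (|0.51-0.5| = |0.49-0.5|), so they have the same entropy.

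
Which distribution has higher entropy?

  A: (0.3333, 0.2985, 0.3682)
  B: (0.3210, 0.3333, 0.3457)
B

Both distributions are close to uniform, making this a harder comparison.

H(A) = 1.5797 bits
H(B) = 1.5843 bits

The distribution closer to uniform has higher entropy.
Answer: B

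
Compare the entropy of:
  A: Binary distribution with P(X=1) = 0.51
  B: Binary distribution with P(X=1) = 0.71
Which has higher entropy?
A

For binary distributions, entropy is maximized at p=0.5 and decreases as p moves toward 0 or 1.

H(A) = H(0.51) = 0.9997 bits
H(B) = H(0.71) = 0.8687 bits

Distribution A (p=0.51) is closer to uniform (p=0.5), so it has higher entropy.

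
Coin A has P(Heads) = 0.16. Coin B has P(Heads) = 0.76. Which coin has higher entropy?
B

For binary distributions, entropy is maximized at p=0.5 and decreases as p moves toward 0 or 1.

H(A) = H(0.16) = 0.6343 bits
H(B) = H(0.76) = 0.7950 bits

Distribution B (p=0.76) is closer to uniform (p=0.5), so it has higher entropy.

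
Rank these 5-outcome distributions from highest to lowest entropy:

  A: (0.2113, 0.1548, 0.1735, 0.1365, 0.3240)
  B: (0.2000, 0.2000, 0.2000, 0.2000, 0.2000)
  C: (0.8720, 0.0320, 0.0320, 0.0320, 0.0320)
B > A > C

Key insight: Entropy is maximized by uniform distributions and minimized by concentrated distributions.

- Uniform distributions have maximum entropy log₂(5) = 2.3219 bits
- The more "peaked" or concentrated a distribution, the lower its entropy

Entropies:
  H(A) = 2.2478 bits
  H(B) = 2.3219 bits
  H(C) = 0.8079 bits

Ranking: B > A > C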